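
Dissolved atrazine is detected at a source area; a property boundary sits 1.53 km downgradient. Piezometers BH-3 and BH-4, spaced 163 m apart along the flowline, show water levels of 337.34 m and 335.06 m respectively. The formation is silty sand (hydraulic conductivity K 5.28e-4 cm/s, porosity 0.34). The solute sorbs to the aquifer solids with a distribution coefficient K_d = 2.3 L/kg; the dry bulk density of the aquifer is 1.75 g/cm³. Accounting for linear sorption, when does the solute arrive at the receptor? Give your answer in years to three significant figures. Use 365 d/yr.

Hydraulic gradient i = (337.34 − 335.06) / 163 = 2.28 / 163 = 0.01399
K = 5.28e-4 cm/s × 864 = 0.4562 m/d
Specific discharge q = 0.4562 × 0.01399 = 0.006381 m/d
Seepage velocity v = q / n = 0.006381 / 0.34 = 0.01877 m/d
Retardation R = 1 + ρ_b·K_d/n = 1 + 1.75×2.3/0.34 = 12.84
Contaminant velocity v_c = v/R = 0.01877/12.84 = 0.001462 m/d
L = 1.53 km = 1530 m
t = L/v_c = 1530/0.001462 = 1.047e6 d
   = 1.047e6/365 = 2870 yr

2870 years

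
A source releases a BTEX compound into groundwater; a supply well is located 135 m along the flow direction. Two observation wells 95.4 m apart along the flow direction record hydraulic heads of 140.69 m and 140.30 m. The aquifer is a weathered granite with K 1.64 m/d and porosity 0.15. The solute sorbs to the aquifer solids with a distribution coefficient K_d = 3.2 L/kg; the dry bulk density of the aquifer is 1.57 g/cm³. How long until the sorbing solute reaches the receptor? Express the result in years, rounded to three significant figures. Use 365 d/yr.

Hydraulic gradient i = (140.69 − 140.30) / 95.4 = 0.39 / 95.4 = 0.004088
q = Ki = 1.64 × 0.004088 = 0.006704 m/d
v = Ki/n = 1.64·0.004088/0.15 = 0.04470 m/d
Retardation R = 1 + ρ_b·K_d/n = 1 + 1.57×3.2/0.15 = 34.49
Contaminant velocity v_c = v/R = 0.04470/34.49 = 0.001296 m/d
t = L/v_c = 135/0.001296 = 104200 d
   = 104200/365 = 285 yr

285 years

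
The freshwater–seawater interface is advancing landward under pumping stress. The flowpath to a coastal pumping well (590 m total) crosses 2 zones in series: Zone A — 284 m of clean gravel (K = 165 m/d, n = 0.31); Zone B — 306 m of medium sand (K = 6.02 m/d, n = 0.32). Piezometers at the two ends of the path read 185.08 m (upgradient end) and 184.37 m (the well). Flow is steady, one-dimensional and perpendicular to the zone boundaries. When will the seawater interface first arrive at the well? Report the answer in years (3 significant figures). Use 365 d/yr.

Total head drop ΔH = 185.08 − 184.37 = 0.71 m
Continuity: the same q passes through each zone, so ΔH = q·Σ(L_j/K_j) — the zones act as resistances in series.
Σ(L/K) = 284/165 + 306/6.02 = 1.721 + 50.83 = 52.55 d
q = ΔH / Σ(L/K) = 0.71 / 52.55 = 0.01351 m/d (same in every zone)
Zone A: v = q/n = 0.01351/0.31 = 0.04358 m/d → t_A = 284/0.04358 = 6516 d
Zone B: v = q/n = 0.01351/0.32 = 0.04222 m/d → t_B = 306/0.04222 = 7248 d
Total t = 6516 + 7248 = 13760 d
   = 13760 / 365 = 37.7 yr

37.7 years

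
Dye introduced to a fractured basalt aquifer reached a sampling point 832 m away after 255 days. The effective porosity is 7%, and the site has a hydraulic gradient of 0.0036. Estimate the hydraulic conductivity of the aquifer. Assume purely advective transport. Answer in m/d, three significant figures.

v = L / t = 832 / 255 = 3.263 m/d
K = v · n / i = 3.263 × 0.07 / 0.0036 = 63.4 m/d

63.4 m/d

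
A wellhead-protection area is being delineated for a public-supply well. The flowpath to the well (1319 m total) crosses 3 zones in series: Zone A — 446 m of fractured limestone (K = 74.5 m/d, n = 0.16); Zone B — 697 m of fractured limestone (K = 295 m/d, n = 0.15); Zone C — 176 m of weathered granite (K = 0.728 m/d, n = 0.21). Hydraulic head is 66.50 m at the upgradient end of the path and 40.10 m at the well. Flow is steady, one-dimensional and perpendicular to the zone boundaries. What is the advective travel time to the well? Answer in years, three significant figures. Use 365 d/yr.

Total head drop ΔH = 66.50 − 40.10 = 26.40 m
Steady 1-D flow in series ⇒ the Darcy flux q is identical in every zone and the zone head losses add (resistances L/K in series).
Σ(L/K) = 446/74.5 + 697/295 + 176/0.728 = 5.987 + 2.363 + 241.8 = 250.1 d
q = ΔH / Σ(L/K) = 26.40 / 250.1 = 0.1056 m/d (same in every zone)
Zone A: v = q/n = 0.1056/0.16 = 0.6597 m/d → t_A = 446/0.6597 = 676.0 d
Zone B: v = q/n = 0.1056/0.15 = 0.7037 m/d → t_B = 697/0.7037 = 990.5 d
Zone C: v = q/n = 0.1056/0.21 = 0.5026 m/d → t_C = 176/0.5026 = 350.2 d
Total t = 676.0 + 990.5 + 350.2 = 2017 d
   = 2017 / 365 = 5.53 yr

5.53 years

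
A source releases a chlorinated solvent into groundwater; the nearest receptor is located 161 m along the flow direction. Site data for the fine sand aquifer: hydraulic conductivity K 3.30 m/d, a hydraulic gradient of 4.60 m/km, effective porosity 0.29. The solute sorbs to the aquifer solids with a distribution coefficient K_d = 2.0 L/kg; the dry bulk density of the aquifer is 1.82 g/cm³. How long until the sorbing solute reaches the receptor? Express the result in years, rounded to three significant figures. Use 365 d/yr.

Specific discharge q = 3.30 × 0.0046 = 0.01518 m/d
v_s = q/n_e = 0.01518/0.29 = 0.05234 m/d
Retardation R = 1 + ρ_b·K_d/n = 1 + 1.82×2.0/0.29 = 13.55
Contaminant velocity v_c = v/R = 0.05234/13.55 = 0.003863 m/d
t = L/v_c = 161/0.003863 = 41680 d
   = 41680/365 = 114 yr

114 years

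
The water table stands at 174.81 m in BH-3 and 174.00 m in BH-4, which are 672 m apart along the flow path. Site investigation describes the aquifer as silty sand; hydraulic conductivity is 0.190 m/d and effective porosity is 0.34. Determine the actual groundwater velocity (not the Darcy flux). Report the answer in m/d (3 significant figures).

6.74e-4 m/d

Hydraulic gradient i = (174.81 − 174.00) / 672 = 0.81 / 672 = 0.001205
q = Ki = 0.190 × 0.001205 = 2.290e-4 m/d
Seepage velocity v = q / n = 2.290e-4 / 0.34 = 6.736e-4 m/d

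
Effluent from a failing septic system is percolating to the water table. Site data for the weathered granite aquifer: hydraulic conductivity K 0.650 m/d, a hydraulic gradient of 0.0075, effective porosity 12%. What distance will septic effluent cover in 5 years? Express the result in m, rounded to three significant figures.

74.1 m

Darcy flux q = K·i = 0.650 × 0.0075 = 0.004875 m/d
Average linear velocity = 0.004875 / 0.12 = 0.04063 m/d
T = 5 yr × 365 = 1825 d
L = v × T = 0.04063 × 1825 = 74.14 m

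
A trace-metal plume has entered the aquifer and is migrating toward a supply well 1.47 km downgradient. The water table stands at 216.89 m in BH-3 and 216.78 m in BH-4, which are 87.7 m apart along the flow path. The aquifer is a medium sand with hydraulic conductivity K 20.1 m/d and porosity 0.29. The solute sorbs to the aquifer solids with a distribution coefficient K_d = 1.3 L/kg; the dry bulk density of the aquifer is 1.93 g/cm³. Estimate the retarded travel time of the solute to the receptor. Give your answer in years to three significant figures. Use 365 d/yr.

447 years

Hydraulic gradient i = (216.89 − 216.78) / 87.7 = 0.11 / 87.7 = 0.001254
Darcy flux q = K·i = 20.1 × 0.001254 = 0.02521 m/d
v_s = q/n_e = 0.02521/0.29 = 0.08693 m/d
Retardation R = 1 + ρ_b·K_d/n = 1 + 1.93×1.3/0.29 = 9.652
Contaminant velocity v_c = v/R = 0.08693/9.652 = 0.009007 m/d
L = 1.47 km = 1470 m
t = L/v_c = 1470/0.009007 = 163200 d
   = 163200/365 = 447 yr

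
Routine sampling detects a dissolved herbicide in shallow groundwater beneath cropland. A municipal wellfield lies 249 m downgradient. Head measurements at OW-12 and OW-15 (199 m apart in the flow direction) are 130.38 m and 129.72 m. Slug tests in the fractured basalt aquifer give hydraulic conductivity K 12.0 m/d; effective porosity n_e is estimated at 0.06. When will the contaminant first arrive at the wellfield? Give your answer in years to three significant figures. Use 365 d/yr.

1.03 years

Hydraulic gradient i = (130.38 − 129.72) / 199 = 0.66 / 199 = 0.003317
Darcy flux q = K·i = 12.0 × 0.003317 = 0.03980 m/d
v_s = q/n_e = 0.03980/0.06 = 0.6633 m/d
t = L / v = 249 / 0.6633 = 375.4 d
   = 375.4 / 365 = 1.03 yr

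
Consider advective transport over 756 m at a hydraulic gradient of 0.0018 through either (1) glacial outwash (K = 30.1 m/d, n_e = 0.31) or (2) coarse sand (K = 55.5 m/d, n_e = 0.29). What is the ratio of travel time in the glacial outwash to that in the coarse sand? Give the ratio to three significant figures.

Unit 1 (glacial outwash): v = 30.1×0.0018/0.31 = 0.1748 m/d, t = 756/0.1748 = 4326 d
Unit 2 (coarse sand): v = 55.5×0.0018/0.29 = 0.3445 m/d, t = 756/0.3445 = 2195 d
t(glacial outwash) / t(coarse sand) = 4326/2195 = 1.97

1.97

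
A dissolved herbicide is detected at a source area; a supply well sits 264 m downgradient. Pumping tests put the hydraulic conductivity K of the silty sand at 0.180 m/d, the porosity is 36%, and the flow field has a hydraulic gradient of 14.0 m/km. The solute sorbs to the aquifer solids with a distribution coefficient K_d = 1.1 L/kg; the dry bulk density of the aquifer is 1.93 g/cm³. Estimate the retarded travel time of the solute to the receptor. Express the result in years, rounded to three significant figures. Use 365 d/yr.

713 years

Darcy flux q = K·i = 0.180 × 0.014 = 0.002520 m/d
Seepage velocity v = q / n = 0.002520 / 0.36 = 0.007000 m/d
Retardation R = 1 + ρ_b·K_d/n = 1 + 1.93×1.1/0.36 = 6.897
Contaminant velocity v_c = v/R = 0.007000/6.897 = 0.001015 m/d
t = L/v_c = 264/0.001015 = 260100 d
   = 260100/365 = 713 yr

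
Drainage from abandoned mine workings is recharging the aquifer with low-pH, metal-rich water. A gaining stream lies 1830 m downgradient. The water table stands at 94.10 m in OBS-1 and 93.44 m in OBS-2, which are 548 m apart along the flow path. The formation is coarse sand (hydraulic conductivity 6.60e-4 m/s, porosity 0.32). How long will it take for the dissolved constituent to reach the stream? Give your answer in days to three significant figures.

Hydraulic gradient i = (94.10 − 93.44) / 548 = 0.66 / 548 = 0.001204
K = 6.60e-4 m/s × 86400 s/d = 57.02 m/d
Darcy flux q = K·i = 57.02 × 0.001204 = 0.06868 m/d
v = Ki/n = 57.02·0.001204/0.32 = 0.2146 m/d
t = L / v = 1830 / 0.2146 = 8527 d

8530 days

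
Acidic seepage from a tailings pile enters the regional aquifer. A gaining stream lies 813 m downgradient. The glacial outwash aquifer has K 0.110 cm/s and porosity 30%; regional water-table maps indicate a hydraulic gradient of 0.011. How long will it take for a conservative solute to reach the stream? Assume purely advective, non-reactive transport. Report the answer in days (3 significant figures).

233 days

K = 0.110 cm/s × 864 = 95.04 m/d
q = Ki = 95.04 × 0.011 = 1.045 m/d
Average linear velocity = 1.045 / 0.30 = 3.485 m/d
t = L / v = 813 / 3.485 = 233.3 d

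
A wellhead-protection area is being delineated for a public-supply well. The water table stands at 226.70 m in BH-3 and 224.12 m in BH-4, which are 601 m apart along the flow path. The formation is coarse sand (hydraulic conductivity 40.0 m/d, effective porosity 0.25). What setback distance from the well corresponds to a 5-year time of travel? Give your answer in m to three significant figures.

1250 m

Hydraulic gradient i = (226.70 − 224.12) / 601 = 2.58 / 601 = 0.004293
Darcy flux q = K·i = 40.0 × 0.004293 = 0.1717 m/d
Seepage velocity v = q / n = 0.1717 / 0.25 = 0.6869 m/d
T = 5 yr × 365 = 1825 d
L = v × T = 0.6869 × 1825 = 1254 m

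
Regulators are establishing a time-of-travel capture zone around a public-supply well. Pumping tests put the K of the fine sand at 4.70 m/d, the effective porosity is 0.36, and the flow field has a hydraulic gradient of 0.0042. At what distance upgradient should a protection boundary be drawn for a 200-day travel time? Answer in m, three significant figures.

11.0 m

Darcy flux q = K·i = 4.70 × 0.0042 = 0.01974 m/d
v_s = q/n_e = 0.01974/0.36 = 0.05483 m/d
L = v × T = 0.05483 × 200 = 10.97 m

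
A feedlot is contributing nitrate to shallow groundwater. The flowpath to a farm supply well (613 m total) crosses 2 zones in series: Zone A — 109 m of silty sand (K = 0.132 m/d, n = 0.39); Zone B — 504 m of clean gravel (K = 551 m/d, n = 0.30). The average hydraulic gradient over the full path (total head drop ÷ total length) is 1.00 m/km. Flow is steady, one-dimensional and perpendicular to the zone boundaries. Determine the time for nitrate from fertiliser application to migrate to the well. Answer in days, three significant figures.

Continuity: the same q passes through each zone, so ΔH = q·Σ(L_j/K_j) — the zones act as resistances in series.
Σ(L/K) = 109/0.132 + 504/551 = 825.8 + 0.9147 = 826.7 d
K_eq = L_total / Σ(L/K) = 613 / 826.7 = 0.7415 m/d
q = K_eq · i = 0.7415 × 0.0010 = 7.415e-4 m/d (same in every zone)
Zone A: v = q/n = 7.415e-4/0.39 = 0.001901 m/d → t_A = 109/0.001901 = 57330 d
Zone B: v = q/n = 7.415e-4/0.30 = 0.002472 m/d → t_B = 504/0.002472 = 203900 d
Total t = 57330 + 203900 = 261200 d

261000 days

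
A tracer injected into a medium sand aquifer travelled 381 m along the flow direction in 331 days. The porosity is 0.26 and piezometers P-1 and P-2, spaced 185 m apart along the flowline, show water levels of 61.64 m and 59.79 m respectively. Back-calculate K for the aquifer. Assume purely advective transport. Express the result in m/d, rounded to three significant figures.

29.9 m/d

Hydraulic gradient i = (61.64 − 59.79) / 185 = 1.85 / 185 = 0.01000
v = L / t = 381 / 331 = 1.151 m/d
K = v · n / i = 1.151 × 0.26 / 0.01000 = 29.9 m/d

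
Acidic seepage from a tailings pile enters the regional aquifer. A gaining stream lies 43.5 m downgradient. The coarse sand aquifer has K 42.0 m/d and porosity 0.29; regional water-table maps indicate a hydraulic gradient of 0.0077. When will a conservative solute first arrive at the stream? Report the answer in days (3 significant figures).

39.0 days

Darcy flux q = K·i = 42.0 × 0.0077 = 0.3234 m/d
v_s = q/n_e = 0.3234/0.29 = 1.115 m/d
t = L / v = 43.5 / 1.115 = 39.01 d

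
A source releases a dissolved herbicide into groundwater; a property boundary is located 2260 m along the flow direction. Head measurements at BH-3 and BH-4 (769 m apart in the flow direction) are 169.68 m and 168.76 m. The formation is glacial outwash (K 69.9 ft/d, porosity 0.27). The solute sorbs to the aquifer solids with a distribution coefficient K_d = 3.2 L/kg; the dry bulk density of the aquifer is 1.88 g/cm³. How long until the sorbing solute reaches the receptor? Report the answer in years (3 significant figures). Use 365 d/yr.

Hydraulic gradient i = (169.68 − 168.76) / 769 = 0.92 / 769 = 0.001196
K = 69.9 ft/d × 0.3048 = 21.31 m/d
Specific discharge q = 21.31 × 0.001196 = 0.02549 m/d
Average linear velocity = 0.02549 / 0.27 = 0.09440 m/d
Retardation R = 1 + ρ_b·K_d/n = 1 + 1.88×3.2/0.27 = 23.28
Contaminant velocity v_c = v/R = 0.09440/23.28 = 0.004055 m/d
t = L/v_c = 2260/0.004055 = 557400 d
   = 557400/365 = 1530 yr

1530 years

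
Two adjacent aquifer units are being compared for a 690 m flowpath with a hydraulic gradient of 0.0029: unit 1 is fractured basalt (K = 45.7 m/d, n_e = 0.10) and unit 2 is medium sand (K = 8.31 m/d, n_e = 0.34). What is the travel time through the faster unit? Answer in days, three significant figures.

Unit 1 (fractured basalt): v = 45.7×0.0029/0.10 = 1.325 m/d, t = 690/1.325 = 520.6 d
Unit 2 (medium sand): v = 8.31×0.0029/0.34 = 0.07088 m/d, t = 690/0.07088 = 9735 d
Faster unit: t = 521 d

521 days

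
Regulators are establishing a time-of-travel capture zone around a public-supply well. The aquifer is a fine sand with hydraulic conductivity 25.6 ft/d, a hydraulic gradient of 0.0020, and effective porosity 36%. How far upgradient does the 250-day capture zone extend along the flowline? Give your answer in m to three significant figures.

K = 25.6 ft/d × 0.3048 = 7.803 m/d
q = Ki = 7.803 × 0.0020 = 0.01561 m/d
Average linear velocity = 0.01561 / 0.36 = 0.04335 m/d
L = v × T = 0.04335 × 250 = 10.84 m

10.8 m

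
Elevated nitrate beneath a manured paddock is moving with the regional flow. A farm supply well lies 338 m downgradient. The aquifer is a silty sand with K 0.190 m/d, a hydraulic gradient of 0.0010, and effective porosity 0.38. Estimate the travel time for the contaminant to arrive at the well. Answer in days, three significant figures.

Darcy flux q = K·i = 0.190 × 0.0010 = 1.900e-4 m/d
Seepage velocity v = q / n = 1.900e-4 / 0.38 = 5.000e-4 m/d
t = L / v = 338 / 5.000e-4 = 676000 d

676000 days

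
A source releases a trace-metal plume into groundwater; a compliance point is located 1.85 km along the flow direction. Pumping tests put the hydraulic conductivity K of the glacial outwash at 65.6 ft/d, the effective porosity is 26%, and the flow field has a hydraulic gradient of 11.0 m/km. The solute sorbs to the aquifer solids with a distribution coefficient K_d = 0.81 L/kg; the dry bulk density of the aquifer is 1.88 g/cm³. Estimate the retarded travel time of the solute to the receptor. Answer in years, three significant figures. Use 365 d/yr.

41.1 years

K = 65.6 ft/d × 0.3048 = 19.99 m/d
q = Ki = 19.99 × 0.011 = 0.2199 m/d
Average linear velocity = 0.2199 / 0.26 = 0.8459 m/d
Retardation R = 1 + ρ_b·K_d/n = 1 + 1.88×0.81/0.26 = 6.857
Contaminant velocity v_c = v/R = 0.8459/6.857 = 0.1234 m/d
L = 1.85 km = 1850 m
t = L/v_c = 1850/0.1234 = 15000 d
   = 15000/365 = 41.1 yr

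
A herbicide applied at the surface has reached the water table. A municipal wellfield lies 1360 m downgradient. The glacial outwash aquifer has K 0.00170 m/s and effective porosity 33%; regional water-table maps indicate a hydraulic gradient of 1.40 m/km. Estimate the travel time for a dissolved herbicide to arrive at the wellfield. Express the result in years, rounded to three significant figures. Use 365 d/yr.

5.98 years

K = 0.00170 m/s × 86400 s/d = 146.9 m/d
q = Ki = 146.9 × 0.0014 = 0.2056 m/d
v = Ki/n = 146.9·0.0014/0.33 = 0.6231 m/d
t = L / v = 1360 / 0.6231 = 2183 d
   = 2183 / 365 = 5.98 yr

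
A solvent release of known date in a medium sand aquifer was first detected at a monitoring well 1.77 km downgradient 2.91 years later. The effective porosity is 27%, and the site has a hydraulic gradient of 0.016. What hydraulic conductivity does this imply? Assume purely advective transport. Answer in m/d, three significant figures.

28.1 m/d

t = 2.91 years = 1062 d
L = 1.77 km = 1770 m
v = L / t = 1770 / 1062 = 1.666 m/d
K = v · n / i = 1.666 × 0.27 / 0.016 = 28.1 m/d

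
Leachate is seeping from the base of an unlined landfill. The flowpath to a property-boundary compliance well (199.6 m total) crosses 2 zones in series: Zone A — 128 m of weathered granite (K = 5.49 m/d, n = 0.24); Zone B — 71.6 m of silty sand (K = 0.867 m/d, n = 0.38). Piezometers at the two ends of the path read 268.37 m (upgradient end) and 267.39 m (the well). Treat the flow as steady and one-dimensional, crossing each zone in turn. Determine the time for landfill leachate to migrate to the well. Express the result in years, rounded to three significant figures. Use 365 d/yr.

Total head drop ΔH = 268.37 − 267.39 = 0.98 m
Continuity: the same q passes through each zone, so ΔH = q·Σ(L_j/K_j) — the zones act as resistances in series.
Σ(L/K) = 128/5.49 + 71.6/0.867 = 23.32 + 82.58 = 105.9 d
q = ΔH / Σ(L/K) = 0.98 / 105.9 = 0.009254 m/d (same in every zone)
Zone A: v = q/n = 0.009254/0.24 = 0.03856 m/d → t_A = 128/0.03856 = 3320 d
Zone B: v = q/n = 0.009254/0.38 = 0.02435 m/d → t_B = 71.6/0.02435 = 2940 d
Total t = 3320 + 2940 = 6260 d
   = 6260 / 365 = 17.1 yr

17.1 years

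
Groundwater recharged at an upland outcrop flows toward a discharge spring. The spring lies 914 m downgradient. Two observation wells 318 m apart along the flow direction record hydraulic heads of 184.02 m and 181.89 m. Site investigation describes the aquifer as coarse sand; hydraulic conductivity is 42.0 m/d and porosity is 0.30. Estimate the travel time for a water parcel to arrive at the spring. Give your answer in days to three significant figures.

Hydraulic gradient i = (184.02 − 181.89) / 318 = 2.13 / 318 = 0.006698
Darcy flux q = K·i = 42.0 × 0.006698 = 0.2813 m/d
Average linear velocity = 0.2813 / 0.30 = 0.9377 m/d
t = L / v = 914 / 0.9377 = 974.7 d

975 days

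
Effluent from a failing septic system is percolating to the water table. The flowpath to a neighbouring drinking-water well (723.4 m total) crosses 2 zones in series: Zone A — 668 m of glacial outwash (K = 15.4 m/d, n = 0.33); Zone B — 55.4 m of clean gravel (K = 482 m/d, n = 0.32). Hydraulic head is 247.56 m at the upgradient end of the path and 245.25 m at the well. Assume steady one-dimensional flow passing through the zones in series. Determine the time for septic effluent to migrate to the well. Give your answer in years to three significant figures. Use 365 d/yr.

12.3 years

Total head drop ΔH = 247.56 − 245.25 = 2.31 m
Continuity: the same q passes through each zone, so ΔH = q·Σ(L_j/K_j) — the zones act as resistances in series.
Σ(L/K) = 668/15.4 + 55.4/482 = 43.38 + 0.1149 = 43.49 d
q = ΔH / Σ(L/K) = 2.31 / 43.49 = 0.05311 m/d (same in every zone)
Zone A: v = q/n = 0.05311/0.33 = 0.1610 m/d → t_A = 668/0.1610 = 4150 d
Zone B: v = q/n = 0.05311/0.32 = 0.1660 m/d → t_B = 55.4/0.1660 = 333.8 d
Total t = 4150 + 333.8 = 4484 d
   = 4484 / 365 = 12.3 yr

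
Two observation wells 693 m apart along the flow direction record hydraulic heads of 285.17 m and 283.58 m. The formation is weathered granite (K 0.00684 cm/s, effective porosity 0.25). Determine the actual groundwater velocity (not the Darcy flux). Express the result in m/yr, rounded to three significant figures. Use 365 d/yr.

19.8 m/yr

Hydraulic gradient i = (285.17 − 283.58) / 693 = 1.59 / 693 = 0.002294
K = 0.00684 cm/s × 864 = 5.910 m/d
Darcy flux q = K·i = 5.910 × 0.002294 = 0.01356 m/d
Seepage velocity v = q / n = 0.01356 / 0.25 = 0.05424 m/d
   = 0.05424 × 365 = 19.8 m/yr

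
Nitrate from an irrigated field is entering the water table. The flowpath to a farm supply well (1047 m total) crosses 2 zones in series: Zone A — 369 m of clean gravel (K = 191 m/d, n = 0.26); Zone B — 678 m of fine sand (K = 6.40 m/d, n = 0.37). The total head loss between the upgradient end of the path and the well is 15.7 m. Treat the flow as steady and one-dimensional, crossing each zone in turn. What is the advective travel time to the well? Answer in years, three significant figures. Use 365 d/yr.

Steady 1-D flow in series ⇒ the Darcy flux q is identical in every zone and the zone head losses add (resistances L/K in series).
Σ(L/K) = 369/191 + 678/6.40 = 1.932 + 105.9 = 107.9 d
q = ΔH / Σ(L/K) = 15.7 / 107.9 = 0.1455 m/d (same in every zone)
Zone A: v = q/n = 0.1455/0.26 = 0.5598 m/d → t_A = 369/0.5598 = 659.2 d
Zone B: v = q/n = 0.1455/0.37 = 0.3934 m/d → t_B = 678/0.3934 = 1724 d
Total t = 659.2 + 1724 = 2383 d
   = 2383 / 365 = 6.53 yr

6.53 years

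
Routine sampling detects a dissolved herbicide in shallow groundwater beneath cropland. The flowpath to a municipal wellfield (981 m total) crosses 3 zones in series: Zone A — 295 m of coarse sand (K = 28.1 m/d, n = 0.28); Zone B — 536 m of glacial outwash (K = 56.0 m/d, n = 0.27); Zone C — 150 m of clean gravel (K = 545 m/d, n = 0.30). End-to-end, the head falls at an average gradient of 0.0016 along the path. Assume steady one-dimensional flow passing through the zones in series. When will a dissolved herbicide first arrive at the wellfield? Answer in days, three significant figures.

3530 days

Steady 1-D flow in series ⇒ the Darcy flux q is identical in every zone and the zone head losses add (resistances L/K in series).
Σ(L/K) = 295/28.1 + 536/56.0 + 150/545 = 10.50 + 9.571 + 0.2752 = 20.34 d
K_eq = L_total / Σ(L/K) = 981 / 20.34 = 48.22 m/d
q = K_eq · i = 48.22 × 0.0016 = 0.07715 m/d (same in every zone)
Zone A: v = q/n = 0.07715/0.28 = 0.2755 m/d → t_A = 295/0.2755 = 1071 d
Zone B: v = q/n = 0.07715/0.27 = 0.2857 m/d → t_B = 536/0.2857 = 1876 d
Zone C: v = q/n = 0.07715/0.30 = 0.2572 m/d → t_C = 150/0.2572 = 583.3 d
Total t = 1071 + 1876 + 583.3 = 3530 d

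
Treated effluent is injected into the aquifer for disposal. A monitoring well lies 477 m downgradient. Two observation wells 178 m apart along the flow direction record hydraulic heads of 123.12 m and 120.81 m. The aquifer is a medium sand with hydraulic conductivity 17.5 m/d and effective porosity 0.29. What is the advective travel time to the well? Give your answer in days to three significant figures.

Hydraulic gradient i = (123.12 − 120.81) / 178 = 2.31 / 178 = 0.01298
Darcy flux q = K·i = 17.5 × 0.01298 = 0.2271 m/d
Seepage velocity v = q / n = 0.2271 / 0.29 = 0.7831 m/d
t = L / v = 477 / 0.7831 = 609.1 d

609 days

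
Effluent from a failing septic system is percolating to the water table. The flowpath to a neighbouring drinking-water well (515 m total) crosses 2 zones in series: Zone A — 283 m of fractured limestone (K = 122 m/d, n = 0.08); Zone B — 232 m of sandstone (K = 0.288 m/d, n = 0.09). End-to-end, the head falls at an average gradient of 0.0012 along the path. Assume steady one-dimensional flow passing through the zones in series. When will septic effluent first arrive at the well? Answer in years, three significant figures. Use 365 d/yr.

156 years

Steady 1-D flow in series ⇒ the Darcy flux q is identical in every zone and the zone head losses add (resistances L/K in series).
Σ(L/K) = 283/122 + 232/0.288 = 2.320 + 805.6 = 807.9 d
K_eq = L_total / Σ(L/K) = 515 / 807.9 = 0.6375 m/d
q = K_eq · i = 0.6375 × 0.0012 = 7.650e-4 m/d (same in every zone)
Zone A: v = q/n = 7.650e-4/0.08 = 0.009562 m/d → t_A = 283/0.009562 = 29600 d
Zone B: v = q/n = 7.650e-4/0.09 = 0.008500 m/d → t_B = 232/0.008500 = 27300 d
Total t = 29600 + 27300 = 56890 d
   = 56890 / 365 = 156 yr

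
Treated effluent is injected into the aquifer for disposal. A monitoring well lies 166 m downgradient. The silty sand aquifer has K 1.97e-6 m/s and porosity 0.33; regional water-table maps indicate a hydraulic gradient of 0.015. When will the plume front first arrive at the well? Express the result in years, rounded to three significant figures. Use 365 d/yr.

K = 1.97e-6 m/s × 86400 s/d = 0.1702 m/d
q = Ki = 0.1702 × 0.015 = 0.002553 m/d
Seepage velocity v = q / n = 0.002553 / 0.33 = 0.007737 m/d
t = L / v = 166 / 0.007737 = 21460 d
   = 21460 / 365 = 58.8 yr

58.8 years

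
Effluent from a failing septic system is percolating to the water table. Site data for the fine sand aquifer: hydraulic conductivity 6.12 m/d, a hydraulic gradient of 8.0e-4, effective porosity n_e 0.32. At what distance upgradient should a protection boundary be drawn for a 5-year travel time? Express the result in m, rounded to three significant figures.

27.9 m

q = Ki = 6.12 × 8.0e-4 = 0.004896 m/d
Seepage velocity v = q / n = 0.004896 / 0.32 = 0.01530 m/d
T = 5 yr × 365 = 1825 d
L = v × T = 0.01530 × 1825 = 27.92 m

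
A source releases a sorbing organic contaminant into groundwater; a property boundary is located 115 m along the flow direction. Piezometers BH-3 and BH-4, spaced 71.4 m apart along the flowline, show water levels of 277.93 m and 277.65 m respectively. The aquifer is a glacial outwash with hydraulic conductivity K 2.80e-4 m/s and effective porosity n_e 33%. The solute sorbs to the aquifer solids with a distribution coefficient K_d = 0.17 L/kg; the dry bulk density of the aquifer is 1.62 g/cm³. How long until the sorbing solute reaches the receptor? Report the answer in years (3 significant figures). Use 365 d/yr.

2.01 years

Hydraulic gradient i = (277.93 − 277.65) / 71.4 = 0.28 / 71.4 = 0.003922
K = 2.80e-4 m/s × 86400 s/d = 24.19 m/d
Specific discharge q = 24.19 × 0.003922 = 0.09487 m/d
Average linear velocity = 0.09487 / 0.33 = 0.2875 m/d
Retardation R = 1 + ρ_b·K_d/n = 1 + 1.62×0.17/0.33 = 1.835
Contaminant velocity v_c = v/R = 0.2875/1.835 = 0.1567 m/d
t = L/v_c = 115/0.1567 = 733.9 d
   = 733.9/365 = 2.01 yr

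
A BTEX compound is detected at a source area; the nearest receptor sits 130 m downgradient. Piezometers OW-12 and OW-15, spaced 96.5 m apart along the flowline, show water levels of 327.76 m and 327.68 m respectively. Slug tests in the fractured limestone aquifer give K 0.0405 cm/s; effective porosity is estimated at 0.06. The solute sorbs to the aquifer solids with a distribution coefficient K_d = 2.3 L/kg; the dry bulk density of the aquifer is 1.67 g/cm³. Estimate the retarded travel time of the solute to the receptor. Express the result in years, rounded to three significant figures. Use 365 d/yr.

Hydraulic gradient i = (327.76 − 327.68) / 96.5 = 0.08 / 96.5 = 8.290e-4
K = 0.0405 cm/s × 864 = 34.99 m/d
q = Ki = 34.99 × 8.290e-4 = 0.02901 m/d
v = Ki/n = 34.99·8.290e-4/0.06 = 0.4835 m/d
Retardation R = 1 + ρ_b·K_d/n = 1 + 1.67×2.3/0.06 = 65.02
Contaminant velocity v_c = v/R = 0.4835/65.02 = 0.007436 m/d
t = L/v_c = 130/0.007436 = 17480 d
   = 17480/365 = 47.9 yr

47.9 years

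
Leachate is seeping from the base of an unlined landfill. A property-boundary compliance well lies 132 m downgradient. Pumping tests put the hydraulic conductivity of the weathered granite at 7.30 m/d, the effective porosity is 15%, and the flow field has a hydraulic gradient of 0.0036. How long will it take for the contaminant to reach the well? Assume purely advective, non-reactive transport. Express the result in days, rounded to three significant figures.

Specific discharge q = 7.30 × 0.0036 = 0.02628 m/d
v_s = q/n_e = 0.02628/0.15 = 0.1752 m/d
t = L / v = 132 / 0.1752 = 753.4 d

753 days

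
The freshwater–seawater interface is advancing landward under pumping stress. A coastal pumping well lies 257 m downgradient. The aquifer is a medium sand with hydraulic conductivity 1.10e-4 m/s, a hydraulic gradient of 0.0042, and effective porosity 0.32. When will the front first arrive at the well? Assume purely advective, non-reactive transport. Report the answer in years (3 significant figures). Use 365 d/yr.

5.64 years

K = 1.10e-4 m/s × 86400 s/d = 9.504 m/d
Specific discharge q = 9.504 × 0.0042 = 0.03992 m/d
Average linear velocity = 0.03992 / 0.32 = 0.1247 m/d
t = L / v = 257 / 0.1247 = 2060 d
   = 2060 / 365 = 5.64 yr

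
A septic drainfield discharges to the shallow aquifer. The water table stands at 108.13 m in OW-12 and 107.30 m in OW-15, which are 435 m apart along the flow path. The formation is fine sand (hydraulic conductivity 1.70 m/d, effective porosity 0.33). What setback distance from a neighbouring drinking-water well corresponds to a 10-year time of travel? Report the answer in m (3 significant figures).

35.9 m

Hydraulic gradient i = (108.13 − 107.30) / 435 = 0.83 / 435 = 0.001908
q = Ki = 1.70 × 0.001908 = 0.003244 m/d
v = Ki/n = 1.70·0.001908/0.33 = 0.009829 m/d
T = 10 yr × 365 = 3650 d
L = v × T = 0.009829 × 3650 = 35.88 m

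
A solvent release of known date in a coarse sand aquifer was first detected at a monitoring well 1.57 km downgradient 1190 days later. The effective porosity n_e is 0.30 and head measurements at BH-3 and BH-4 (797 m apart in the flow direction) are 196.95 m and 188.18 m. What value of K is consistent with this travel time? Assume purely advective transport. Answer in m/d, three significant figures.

36.0 m/d

Hydraulic gradient i = (196.95 − 188.18) / 797 = 8.77 / 797 = 0.01100
L = 1.57 km = 1570 m
v = L / t = 1570 / 1190 = 1.319 m/d
K = v · n / i = 1.319 × 0.30 / 0.01100 = 36.0 m/d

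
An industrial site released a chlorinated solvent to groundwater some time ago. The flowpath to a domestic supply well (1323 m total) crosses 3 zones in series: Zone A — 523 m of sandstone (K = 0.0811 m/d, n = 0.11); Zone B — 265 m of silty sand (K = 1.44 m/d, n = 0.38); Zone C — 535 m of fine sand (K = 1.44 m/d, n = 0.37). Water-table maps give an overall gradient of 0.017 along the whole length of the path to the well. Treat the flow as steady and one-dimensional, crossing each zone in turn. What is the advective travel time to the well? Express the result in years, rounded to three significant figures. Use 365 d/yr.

304 years

Continuity: the same q passes through each zone, so ΔH = q·Σ(L_j/K_j) — the zones act as resistances in series.
Σ(L/K) = 523/0.0811 + 265/1.44 + 535/1.44 = 6449 + 184.0 + 371.5 = 7004 d
K_eq = L_total / Σ(L/K) = 1323 / 7004 = 0.1889 m/d
q = K_eq · i = 0.1889 × 0.017 = 0.003211 m/d (same in every zone)
Zone A: v = q/n = 0.003211/0.11 = 0.02919 m/d → t_A = 523/0.02919 = 17920 d
Zone B: v = q/n = 0.003211/0.38 = 0.008450 m/d → t_B = 265/0.008450 = 31360 d
Zone C: v = q/n = 0.003211/0.37 = 0.008678 m/d → t_C = 535/0.008678 = 61650 d
Total t = 17920 + 31360 + 61650 = 110900 d
   = 110900 / 365 = 304 yr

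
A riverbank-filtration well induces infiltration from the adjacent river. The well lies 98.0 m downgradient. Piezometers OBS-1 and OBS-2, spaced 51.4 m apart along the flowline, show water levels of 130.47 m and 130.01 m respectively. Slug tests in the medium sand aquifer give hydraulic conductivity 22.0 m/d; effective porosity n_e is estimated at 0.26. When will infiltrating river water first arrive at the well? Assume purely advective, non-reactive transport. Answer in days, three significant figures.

129 days

Hydraulic gradient i = (130.47 − 130.01) / 51.4 = 0.46 / 51.4 = 0.008949
Specific discharge q = 22.0 × 0.008949 = 0.1969 m/d
v = Ki/n = 22.0·0.008949/0.26 = 0.7573 m/d
t = L / v = 98.0 / 0.7573 = 129.4 d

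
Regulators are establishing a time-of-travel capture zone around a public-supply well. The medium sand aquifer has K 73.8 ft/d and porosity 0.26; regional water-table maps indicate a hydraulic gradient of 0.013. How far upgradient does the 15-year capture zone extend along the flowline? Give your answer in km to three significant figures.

6.16 km

K = 73.8 ft/d × 0.3048 = 22.49 m/d
Specific discharge q = 22.49 × 0.013 = 0.2924 m/d
v = Ki/n = 22.49·0.013/0.26 = 1.125 m/d
T = 15 yr × 365 = 5475 d
L = v × T = 1.125 × 5475 = 6158 m
   = 6.16 km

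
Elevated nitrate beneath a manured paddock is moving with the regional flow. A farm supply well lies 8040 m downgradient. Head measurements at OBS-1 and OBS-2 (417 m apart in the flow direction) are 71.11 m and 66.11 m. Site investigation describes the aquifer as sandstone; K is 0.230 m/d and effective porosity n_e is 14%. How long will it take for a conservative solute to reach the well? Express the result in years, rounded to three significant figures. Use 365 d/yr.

1120 years

Hydraulic gradient i = (71.11 − 66.11) / 417 = 5.00 / 417 = 0.01199
Specific discharge q = 0.230 × 0.01199 = 0.002758 m/d
v = Ki/n = 0.230·0.01199/0.14 = 0.01970 m/d
t = L / v = 8040 / 0.01970 = 408200 d
   = 408200 / 365 = 1120 yr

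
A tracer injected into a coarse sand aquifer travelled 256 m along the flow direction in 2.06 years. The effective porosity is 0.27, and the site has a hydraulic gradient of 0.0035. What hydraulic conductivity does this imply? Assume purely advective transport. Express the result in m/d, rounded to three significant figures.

t = 2.06 years = 751.9 d
v = L / t = 256 / 751.9 = 0.3405 m/d
K = v · n / i = 0.3405 × 0.27 / 0.0035 = 26.3 m/d

26.3 m/d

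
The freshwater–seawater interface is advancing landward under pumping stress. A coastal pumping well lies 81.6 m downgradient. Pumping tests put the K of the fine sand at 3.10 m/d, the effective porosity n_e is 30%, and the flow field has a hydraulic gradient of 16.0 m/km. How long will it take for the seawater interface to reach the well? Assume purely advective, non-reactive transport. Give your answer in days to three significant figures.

Darcy flux q = K·i = 3.10 × 0.016 = 0.04960 m/d
v = Ki/n = 3.10·0.016/0.30 = 0.1653 m/d
t = L / v = 81.6 / 0.1653 = 493.5 d

494 days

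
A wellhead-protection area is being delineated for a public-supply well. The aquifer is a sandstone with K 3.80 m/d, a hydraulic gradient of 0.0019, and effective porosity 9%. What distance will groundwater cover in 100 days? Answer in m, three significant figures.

Specific discharge q = 3.80 × 0.0019 = 0.007220 m/d
Average linear velocity = 0.007220 / 0.09 = 0.08022 m/d
L = v × T = 0.08022 × 100 = 8.022 m

8.02 m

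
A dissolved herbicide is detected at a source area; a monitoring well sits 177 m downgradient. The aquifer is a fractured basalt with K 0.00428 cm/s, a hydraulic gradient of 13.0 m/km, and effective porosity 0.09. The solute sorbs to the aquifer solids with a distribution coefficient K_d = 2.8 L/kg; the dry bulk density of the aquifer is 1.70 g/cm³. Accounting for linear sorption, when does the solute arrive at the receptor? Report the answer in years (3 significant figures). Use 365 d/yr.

K = 0.00428 cm/s × 864 = 3.698 m/d
Darcy flux q = K·i = 3.698 × 0.013 = 0.04807 m/d
v_s = q/n_e = 0.04807/0.09 = 0.5341 m/d
Retardation R = 1 + ρ_b·K_d/n = 1 + 1.70×2.8/0.09 = 53.89
Contaminant velocity v_c = v/R = 0.5341/53.89 = 0.009912 m/d
t = L/v_c = 177/0.009912 = 17860 d
   = 17860/365 = 48.9 yr

48.9 years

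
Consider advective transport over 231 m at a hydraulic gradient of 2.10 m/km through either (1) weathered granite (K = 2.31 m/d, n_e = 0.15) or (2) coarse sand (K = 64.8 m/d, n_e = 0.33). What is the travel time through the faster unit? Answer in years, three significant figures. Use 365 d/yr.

Unit 1 (weathered granite): v = 2.31×0.0021/0.15 = 0.03234 m/d, t = 231/0.03234 = 7143 d
Unit 2 (coarse sand): v = 64.8×0.0021/0.33 = 0.4124 m/d, t = 231/0.4124 = 560.2 d
Faster: 560.2 d / 365 = 1.53 yr

1.53 years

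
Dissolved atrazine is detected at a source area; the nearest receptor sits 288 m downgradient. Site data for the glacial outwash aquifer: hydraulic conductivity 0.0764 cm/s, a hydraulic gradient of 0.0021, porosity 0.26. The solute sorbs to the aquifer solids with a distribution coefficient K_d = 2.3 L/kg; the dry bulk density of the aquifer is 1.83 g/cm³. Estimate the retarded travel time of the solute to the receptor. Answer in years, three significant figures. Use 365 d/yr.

K = 0.0764 cm/s × 864 = 66.01 m/d
Darcy flux q = K·i = 66.01 × 0.0021 = 0.1386 m/d
v = Ki/n = 66.01·0.0021/0.26 = 0.5332 m/d
Retardation R = 1 + ρ_b·K_d/n = 1 + 1.83×2.3/0.26 = 17.19
Contaminant velocity v_c = v/R = 0.5332/17.19 = 0.03102 m/d
t = L/v_c = 288/0.03102 = 9285 d
   = 9285/365 = 25.4 yr

25.4 years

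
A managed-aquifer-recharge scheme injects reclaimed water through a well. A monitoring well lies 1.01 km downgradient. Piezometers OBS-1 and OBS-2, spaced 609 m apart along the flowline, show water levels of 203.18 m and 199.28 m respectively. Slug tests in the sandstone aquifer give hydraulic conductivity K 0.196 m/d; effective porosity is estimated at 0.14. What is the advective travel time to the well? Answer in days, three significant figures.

113000 days

Hydraulic gradient i = (203.18 − 199.28) / 609 = 3.90 / 609 = 0.006404
q = Ki = 0.196 × 0.006404 = 0.001255 m/d
Average linear velocity = 0.001255 / 0.14 = 0.008966 m/d
L = 1.01 km = 1010 m
t = L / v = 1010 / 0.008966 = 112700 d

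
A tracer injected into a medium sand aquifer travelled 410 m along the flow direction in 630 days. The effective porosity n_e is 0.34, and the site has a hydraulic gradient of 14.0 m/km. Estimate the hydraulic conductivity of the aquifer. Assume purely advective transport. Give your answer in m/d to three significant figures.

15.8 m/d

v = L / t = 410 / 630 = 0.6508 m/d
K = v · n / i = 0.6508 × 0.34 / 0.014 = 15.8 m/d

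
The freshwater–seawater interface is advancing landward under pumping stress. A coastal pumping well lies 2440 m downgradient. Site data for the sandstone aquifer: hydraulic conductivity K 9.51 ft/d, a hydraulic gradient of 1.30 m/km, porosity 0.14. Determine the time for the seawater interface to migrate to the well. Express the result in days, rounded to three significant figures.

90700 days

K = 9.51 ft/d × 0.3048 = 2.899 m/d
Specific discharge q = 2.899 × 0.0013 = 0.003768 m/d
Average linear velocity = 0.003768 / 0.14 = 0.02692 m/d
t = L / v = 2440 / 0.02692 = 90650 d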